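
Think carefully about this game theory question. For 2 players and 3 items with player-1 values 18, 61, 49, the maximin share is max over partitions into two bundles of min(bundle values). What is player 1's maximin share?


Step 1: Item values = 18, 61, 49
Step 2: Enumerate all 2-bundle partitions and take the smaller bundle:
  Partition 1: {18} vs {61,49} -> bundles 18, 110; min = 18
  Partition 2: {61} vs {18,49} -> bundles 61, 67; min = 61
  Partition 3: {49} vs {18,61} -> bundles 49, 79; min = 49
Step 3: MMS = max(18, 61, 49) = 61

61


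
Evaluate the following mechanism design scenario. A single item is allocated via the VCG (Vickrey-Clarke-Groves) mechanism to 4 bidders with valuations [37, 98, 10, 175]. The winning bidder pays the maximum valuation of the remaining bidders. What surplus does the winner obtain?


Step 1: The winner is the agent with the highest value: agent 3 with value 175
Step 2: Values of other agents: [37, 98, 10]
Step 3: VCG payment = max of others' values = 98
Step 4: Surplus = 175 - 98 = 77

77


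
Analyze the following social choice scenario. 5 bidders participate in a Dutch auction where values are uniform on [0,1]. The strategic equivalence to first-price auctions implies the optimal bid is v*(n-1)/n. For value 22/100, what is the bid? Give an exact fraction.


Step 1: Dutch auctions are strategically equivalent to first-price auctions
Step 2: The equilibrium bid is b(v) = v*(n-1)/n
Step 3: b = 11/50 * 4/5
Step 4: b = 22/125

22/125


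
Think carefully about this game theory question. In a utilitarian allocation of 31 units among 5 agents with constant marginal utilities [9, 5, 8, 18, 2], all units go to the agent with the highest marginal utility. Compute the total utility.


Step 1: The marginal utilities are [9, 5, 8, 18, 2]
Step 2: The highest marginal utility is 18
Step 3: All 31 units go to that agent
Step 4: Total utility = 18 * 31 = 558

558


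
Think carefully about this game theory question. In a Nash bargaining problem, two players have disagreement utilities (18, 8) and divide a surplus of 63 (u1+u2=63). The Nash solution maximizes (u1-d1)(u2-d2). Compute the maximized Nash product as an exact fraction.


Step 1: The Nash solution splits surplus symmetrically above the disagreement point
Step 2: u1 = (total + d1 - d2)/2 = (63 + 18 - 8)/2 = 73/2
Step 3: u2 = (total - d1 + d2)/2 = (63 - 18 + 8)/2 = 53/2
Step 4: Nash product = (73/2 - 18) * (53/2 - 8)
Step 5: = 37/2 * 37/2 = 1369/4

1369/4


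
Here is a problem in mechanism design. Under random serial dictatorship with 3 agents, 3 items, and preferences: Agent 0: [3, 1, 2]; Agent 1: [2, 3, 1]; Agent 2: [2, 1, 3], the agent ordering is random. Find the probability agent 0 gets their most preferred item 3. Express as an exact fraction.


Step 1: Agent 0 wants item 3
Step 2: There are 6 possible orderings of agents
Step 3: In 5 orderings, agent 0 gets item 3
Step 4: Probability = 5/6

5/6


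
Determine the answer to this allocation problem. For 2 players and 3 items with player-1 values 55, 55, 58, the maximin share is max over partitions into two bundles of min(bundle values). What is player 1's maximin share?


Step 1: Item values = 55, 55, 58
Step 2: Enumerate all 2-bundle partitions and take the smaller bundle:
  Partition 1: {55} vs {55,58} -> bundles 55, 113; min = 55
  Partition 2: {55} vs {55,58} -> bundles 55, 113; min = 55
  Partition 3: {58} vs {55,55} -> bundles 58, 110; min = 58
Step 3: MMS = max(55, 55, 58) = 58

58


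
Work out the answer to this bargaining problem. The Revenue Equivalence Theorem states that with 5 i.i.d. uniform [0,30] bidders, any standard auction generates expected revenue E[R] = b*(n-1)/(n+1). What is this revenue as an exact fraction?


Step 1: By Revenue Equivalence, expected revenue = b*(n-1)/(n+1)
Step 2: Substituting n = 5, b = 30
Step 3: Revenue = 30*(5-1)/(5+1) = 30*4/6
Step 4: Revenue = 120/6 = 20

20


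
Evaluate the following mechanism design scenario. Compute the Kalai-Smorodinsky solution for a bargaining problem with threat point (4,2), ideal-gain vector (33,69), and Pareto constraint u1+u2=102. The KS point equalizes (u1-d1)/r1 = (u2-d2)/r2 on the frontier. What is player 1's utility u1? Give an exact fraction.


Step 1: At the KS point, (u1-d1)/r1 = (u2-d2)/r2 = t and u1+u2 = 102
Step 2: u1 = d1 + r1*t and u2 = d2 + r2*t, so (d1 + r1*t) + (d2 + r2*t) = 102
Step 3: t = (102 - 4 - 2)/(33 + 69) = 96/102 = 16/17
Step 4: u1 = d1 + r1*t = 4 + 33 * 16/17 = 596/17
Step 5: (Check: u2 = d2 + r2*t = 1138/17; u1+u2 = 596/17 + 1138/17 = 102, on the frontier.)

596/17


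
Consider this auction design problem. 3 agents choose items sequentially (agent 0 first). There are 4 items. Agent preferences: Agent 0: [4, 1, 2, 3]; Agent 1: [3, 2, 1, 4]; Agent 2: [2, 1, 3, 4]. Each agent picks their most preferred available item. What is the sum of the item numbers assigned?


Step 1: Agent 0 picks item 4
Step 2: Agent 1 picks item 3
Step 3: Agent 2 picks item 2
Step 4: Sum = 4 + 3 + 2 = 9

9


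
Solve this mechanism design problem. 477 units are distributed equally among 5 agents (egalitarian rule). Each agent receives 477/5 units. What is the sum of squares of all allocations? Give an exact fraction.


Step 1: Each agent's share = 477/5
Step 2: Square of each share = (477/5)^2 = 227529/25
Step 3: Sum of squares = 5 * 227529/25 = 227529/5

227529/5


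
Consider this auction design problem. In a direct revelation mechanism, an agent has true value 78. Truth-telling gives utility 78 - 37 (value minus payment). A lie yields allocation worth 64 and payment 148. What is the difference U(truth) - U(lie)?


Step 1: U(truth) = value - payment = 78 - 37 = 41
Step 2: U(lie) = allocation - payment = 64 - 148 = -84
Step 3: IC gap = 41 - (-84) = 125

125


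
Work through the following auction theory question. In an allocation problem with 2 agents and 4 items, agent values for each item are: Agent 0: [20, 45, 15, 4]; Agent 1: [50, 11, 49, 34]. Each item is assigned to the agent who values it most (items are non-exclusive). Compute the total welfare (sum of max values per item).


Step 1: For each item, find the maximum value among all agents.
Step 2: Item 0 -> Agent 1 (value 50)
Step 3: Item 1 -> Agent 0 (value 45)
Step 4: Item 2 -> Agent 1 (value 49)
Step 5: Item 3 -> Agent 1 (value 34)
Step 6: Total welfare = 50 + 45 + 49 + 34 = 178

178


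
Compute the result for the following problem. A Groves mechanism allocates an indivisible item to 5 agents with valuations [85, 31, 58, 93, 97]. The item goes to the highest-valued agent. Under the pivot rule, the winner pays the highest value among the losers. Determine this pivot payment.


Step 1: The efficient winner is agent 4 with value 97
Step 2: Other agents' values: [85, 31, 58, 93]
Step 3: Pivot payment = max(others) = 93
Step 4: The winner pays 93

93


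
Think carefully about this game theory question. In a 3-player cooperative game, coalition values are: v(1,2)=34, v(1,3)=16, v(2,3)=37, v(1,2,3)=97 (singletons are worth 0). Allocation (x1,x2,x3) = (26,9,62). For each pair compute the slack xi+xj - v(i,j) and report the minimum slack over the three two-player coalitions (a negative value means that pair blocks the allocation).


Step 1: Slack for coalition (1,2): x1+x2 - v12 = 35 - 34 = 1
Step 2: Slack for coalition (1,3): x1+x3 - v13 = 88 - 16 = 72
Step 3: Slack for coalition (2,3): x2+x3 - v23 = 71 - 37 = 34
Step 4: Minimum slack = min(1, 72, 34) = 1, attained by (1,2); no pair can gain by deviating, so the allocation is in the core

1


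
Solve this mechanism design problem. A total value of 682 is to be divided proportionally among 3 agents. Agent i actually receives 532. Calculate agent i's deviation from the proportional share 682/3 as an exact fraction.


Step 1: Proportional share = 682/3
Step 2: Agent's actual allocation = 532
Step 3: Excess = 532 - 682/3 = 914/3

914/3


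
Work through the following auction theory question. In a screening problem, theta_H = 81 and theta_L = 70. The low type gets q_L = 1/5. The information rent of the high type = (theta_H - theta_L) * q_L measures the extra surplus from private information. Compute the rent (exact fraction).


Step 1: theta_H - theta_L = 81 - 70 = 11
Step 2: Information rent = (theta_H - theta_L) * q_L
Step 3: = 11 * 1/5
Step 4: = 11/5

11/5


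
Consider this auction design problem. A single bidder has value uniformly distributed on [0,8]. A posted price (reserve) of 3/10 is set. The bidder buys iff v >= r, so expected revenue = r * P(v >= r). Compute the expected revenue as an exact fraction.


Step 1: Posted price r = 3/10, value support [0,8]
Step 2: P(v >= r) = (8 - 3/10)/8 = 77/80
Step 3: Expected revenue = r * P(v >= r) = 3/10 * 77/80
Step 4: Revenue = 231/800

231/800


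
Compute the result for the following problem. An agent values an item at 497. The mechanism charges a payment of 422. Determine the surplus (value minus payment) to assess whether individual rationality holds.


Step 1: Surplus = value - payment = 497 - 422 = 75
Step 2: IR is satisfied (surplus >= 0)

75


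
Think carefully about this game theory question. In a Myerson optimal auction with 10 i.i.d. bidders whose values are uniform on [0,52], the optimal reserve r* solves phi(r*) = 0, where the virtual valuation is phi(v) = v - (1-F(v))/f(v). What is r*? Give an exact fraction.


Step 1: For U[0,52], F(v) = v/52 and f(v) = 1/52
Step 2: phi(v) = v - (1 - v/52)/(1/52) = v - (52 - v) = 2v - 52
Step 3: Set phi(r*) = 0: 2r* - 52 = 0
Step 4: r* = 52/2 = 26 (the number of bidders n = 10 does not enter)

26


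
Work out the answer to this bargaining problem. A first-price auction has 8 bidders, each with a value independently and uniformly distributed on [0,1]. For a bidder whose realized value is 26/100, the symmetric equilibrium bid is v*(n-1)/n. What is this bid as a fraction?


Step 1: The symmetric BNE bidding function is b(v) = v * (n-1) / n
Step 2: Substitute v = 13/50 and n = 8
Step 3: b = 13/50 * 7/8
Step 4: b = 91/400

91/400


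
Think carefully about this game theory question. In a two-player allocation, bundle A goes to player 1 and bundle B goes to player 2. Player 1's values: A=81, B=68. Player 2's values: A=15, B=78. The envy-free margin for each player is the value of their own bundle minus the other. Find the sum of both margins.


Step 1: Player 1's margin = v1(A) - v1(B) = 81 - 68 = 13
Step 2: Player 2's margin = v2(B) - v2(A) = 78 - 15 = 63
Step 3: Total margin = 13 + 63 = 76

76


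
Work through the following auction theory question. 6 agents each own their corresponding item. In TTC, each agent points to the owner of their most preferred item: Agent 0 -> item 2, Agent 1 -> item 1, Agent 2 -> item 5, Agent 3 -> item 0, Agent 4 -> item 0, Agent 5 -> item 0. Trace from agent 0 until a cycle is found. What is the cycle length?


Step 1: Trace the pointer graph from agent 0: 0 -> 2 -> 5 -> 0
Step 2: A cycle is detected when we revisit agent 0
Step 3: The cycle is: 0 -> 2 -> 5 -> 0
Step 4: Cycle length = 3

3


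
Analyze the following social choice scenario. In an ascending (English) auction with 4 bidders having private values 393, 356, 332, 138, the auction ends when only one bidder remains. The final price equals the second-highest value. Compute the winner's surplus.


Step 1: Identify the highest value: 393
Step 2: Identify the second-highest value: 356
Step 3: The final price = second-highest value = 356
Step 4: Surplus = 393 - 356 = 37

37


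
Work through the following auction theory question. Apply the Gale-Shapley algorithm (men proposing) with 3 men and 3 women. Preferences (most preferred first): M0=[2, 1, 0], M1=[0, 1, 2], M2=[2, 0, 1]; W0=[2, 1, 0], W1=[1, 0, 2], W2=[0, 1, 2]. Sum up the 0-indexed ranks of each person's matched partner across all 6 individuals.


Step 1: Run Gale-Shapley (men propose, women hold best offer):
  M0 proposes to W2; she accepts
  M1 proposes to W0; she accepts
  M2 proposes to W2; rejected
  M2 proposes to W0; she switches from M1
  M1 proposes to W1; she accepts
Step 2: Final matching: W0-M2, W1-M1, W2-M0
Step 3: 0-indexed ranks (man's rank of his match, then woman's): 1 + 0 + 1 + 0 + 0 + 0
Step 4: Total rank sum = 2

2


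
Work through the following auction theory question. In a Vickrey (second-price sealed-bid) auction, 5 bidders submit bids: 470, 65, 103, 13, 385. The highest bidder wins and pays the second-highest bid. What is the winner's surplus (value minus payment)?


Step 1: Sort bids in descending order: 470, 385, 103, 65, 13
Step 2: The winning bid is the highest: 470
Step 3: The payment equals the second-highest bid: 385
Step 4: Surplus = winner's bid - payment = 470 - 385 = 85

85


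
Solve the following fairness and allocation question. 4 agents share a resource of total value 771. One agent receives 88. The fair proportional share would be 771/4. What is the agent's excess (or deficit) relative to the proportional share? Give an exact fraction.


Step 1: Proportional share = 771/4
Step 2: Agent's actual allocation = 88
Step 3: Excess = 88 - 771/4 = -419/4

-419/4


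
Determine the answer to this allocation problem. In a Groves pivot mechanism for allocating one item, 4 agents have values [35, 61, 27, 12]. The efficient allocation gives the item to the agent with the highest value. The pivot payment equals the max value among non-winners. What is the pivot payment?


Step 1: The efficient winner is agent 1 with value 61
Step 2: Other agents' values: [35, 27, 12]
Step 3: Pivot payment = max(others) = 35
Step 4: The winner pays 35

35


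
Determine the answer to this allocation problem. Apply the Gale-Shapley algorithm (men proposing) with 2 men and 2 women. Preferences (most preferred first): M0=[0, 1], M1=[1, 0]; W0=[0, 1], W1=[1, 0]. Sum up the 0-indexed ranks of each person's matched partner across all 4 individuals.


Step 1: Run Gale-Shapley (men propose, women hold best offer):
  M0 proposes to W0; she accepts
  M1 proposes to W1; she accepts
Step 2: Final matching: W0-M0, W1-M1
Step 3: 0-indexed ranks (man's rank of his match, then woman's): 0 + 0 + 0 + 0
Step 4: Total rank sum = 0

0


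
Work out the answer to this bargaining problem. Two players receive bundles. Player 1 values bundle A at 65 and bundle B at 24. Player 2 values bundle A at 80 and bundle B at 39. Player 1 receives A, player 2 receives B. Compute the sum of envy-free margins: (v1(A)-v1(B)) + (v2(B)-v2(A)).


Step 1: Player 1's margin = v1(A) - v1(B) = 65 - 24 = 41
Step 2: Player 2's margin = v2(B) - v2(A) = 39 - 80 = -41
Step 3: Total margin = 41 + -41 = 0

0


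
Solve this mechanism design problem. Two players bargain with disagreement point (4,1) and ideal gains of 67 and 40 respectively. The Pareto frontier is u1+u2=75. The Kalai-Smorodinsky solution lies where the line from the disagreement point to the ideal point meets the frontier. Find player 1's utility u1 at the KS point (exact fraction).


Step 1: At the KS point, (u1-d1)/r1 = (u2-d2)/r2 = t and u1+u2 = 75
Step 2: u1 = d1 + r1*t and u2 = d2 + r2*t, so (d1 + r1*t) + (d2 + r2*t) = 75
Step 3: t = (75 - 4 - 1)/(67 + 40) = 70/107
Step 4: u1 = d1 + r1*t = 4 + 67 * 70/107 = 5118/107
Step 5: (Check: u2 = d2 + r2*t = 2907/107; u1+u2 = 5118/107 + 2907/107 = 75, on the frontier.)

5118/107


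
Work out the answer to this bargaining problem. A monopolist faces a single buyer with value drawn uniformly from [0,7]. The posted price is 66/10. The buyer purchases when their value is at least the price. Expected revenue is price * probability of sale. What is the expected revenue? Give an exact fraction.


Step 1: Posted price r = 33/5, value support [0,7]
Step 2: P(v >= r) = (7 - 33/5)/7 = 2/35
Step 3: Expected revenue = r * P(v >= r) = 33/5 * 2/35
Step 4: Revenue = 66/175

66/175


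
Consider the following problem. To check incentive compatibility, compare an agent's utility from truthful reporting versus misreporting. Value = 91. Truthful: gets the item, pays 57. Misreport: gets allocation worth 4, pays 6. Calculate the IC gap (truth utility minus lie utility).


Step 1: U(truth) = value - payment = 91 - 57 = 34
Step 2: U(lie) = allocation - payment = 4 - 6 = -2
Step 3: IC gap = 34 - (-2) = 36

36


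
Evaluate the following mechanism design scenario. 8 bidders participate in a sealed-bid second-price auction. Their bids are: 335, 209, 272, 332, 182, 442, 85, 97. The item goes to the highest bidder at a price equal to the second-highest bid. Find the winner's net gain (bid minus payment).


Step 1: Sort bids in descending order: 442, 335, 332, 272, 209, 182, 97, 85
Step 2: The winning bid is the highest: 442
Step 3: The payment equals the second-highest bid: 335
Step 4: Surplus = winner's bid - payment = 442 - 335 = 107

107


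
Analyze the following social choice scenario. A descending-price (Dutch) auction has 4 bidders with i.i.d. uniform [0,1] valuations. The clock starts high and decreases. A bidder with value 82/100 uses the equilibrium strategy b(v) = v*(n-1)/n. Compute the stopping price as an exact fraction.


Step 1: Dutch auctions are strategically equivalent to first-price auctions
Step 2: The equilibrium bid is b(v) = v*(n-1)/n
Step 3: b = 41/50 * 3/4
Step 4: b = 123/200

123/200


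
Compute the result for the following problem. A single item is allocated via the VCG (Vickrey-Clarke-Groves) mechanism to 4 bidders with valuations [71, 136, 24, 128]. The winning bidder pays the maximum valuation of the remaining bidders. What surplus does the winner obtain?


Step 1: The winner is the agent with the highest value: agent 1 with value 136
Step 2: Values of other agents: [71, 24, 128]
Step 3: VCG payment = max of others' values = 128
Step 4: Surplus = 136 - 128 = 8

8


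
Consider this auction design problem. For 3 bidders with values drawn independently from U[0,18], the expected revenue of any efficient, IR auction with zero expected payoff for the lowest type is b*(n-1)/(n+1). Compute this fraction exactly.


Step 1: By Revenue Equivalence, expected revenue = b*(n-1)/(n+1)
Step 2: Substituting n = 3, b = 18
Step 3: Revenue = 18*(3-1)/(3+1) = 18*2/4
Step 4: Revenue = 36/4 = 9

9


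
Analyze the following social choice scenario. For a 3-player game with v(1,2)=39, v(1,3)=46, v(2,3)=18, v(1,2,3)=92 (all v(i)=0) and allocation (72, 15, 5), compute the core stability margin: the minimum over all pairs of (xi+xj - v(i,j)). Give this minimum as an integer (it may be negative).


Step 1: Slack for coalition (1,2): x1+x2 - v12 = 87 - 39 = 48
Step 2: Slack for coalition (1,3): x1+x3 - v13 = 77 - 46 = 31
Step 3: Slack for coalition (2,3): x2+x3 - v23 = 20 - 18 = 2
Step 4: Minimum slack = min(48, 31, 2) = 2, attained by (2,3); no pair can gain by deviating, so the allocation is in the core

2


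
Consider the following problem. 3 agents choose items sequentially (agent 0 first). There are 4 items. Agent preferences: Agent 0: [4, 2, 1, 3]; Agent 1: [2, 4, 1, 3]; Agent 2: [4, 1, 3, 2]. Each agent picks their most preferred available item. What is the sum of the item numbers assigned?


Step 1: Agent 0 picks item 4
Step 2: Agent 1 picks item 2
Step 3: Agent 2 picks item 1
Step 4: Sum = 4 + 2 + 1 = 7

7


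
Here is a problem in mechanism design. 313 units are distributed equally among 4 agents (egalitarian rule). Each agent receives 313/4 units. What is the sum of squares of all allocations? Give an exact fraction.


Step 1: Each agent's share = 313/4
Step 2: Square of each share = (313/4)^2 = 97969/16
Step 3: Sum of squares = 4 * 97969/16 = 97969/4

97969/4


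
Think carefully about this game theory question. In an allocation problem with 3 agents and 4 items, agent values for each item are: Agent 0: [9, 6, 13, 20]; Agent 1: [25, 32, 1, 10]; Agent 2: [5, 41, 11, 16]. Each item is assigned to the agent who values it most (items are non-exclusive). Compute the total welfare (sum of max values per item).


Step 1: For each item, find the maximum value among all agents.
Step 2: Item 0 -> Agent 1 (value 25)
Step 3: Item 1 -> Agent 2 (value 41)
Step 4: Item 2 -> Agent 0 (value 13)
Step 5: Item 3 -> Agent 0 (value 20)
Step 6: Total welfare = 25 + 41 + 13 + 20 = 99

99


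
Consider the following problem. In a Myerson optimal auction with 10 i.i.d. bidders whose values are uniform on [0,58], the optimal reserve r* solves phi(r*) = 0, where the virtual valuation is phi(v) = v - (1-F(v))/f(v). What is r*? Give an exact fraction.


Step 1: For U[0,58], F(v) = v/58 and f(v) = 1/58
Step 2: phi(v) = v - (1 - v/58)/(1/58) = v - (58 - v) = 2v - 58
Step 3: Set phi(r*) = 0: 2r* - 58 = 0
Step 4: r* = 58/2 = 29 (the number of bidders n = 10 does not enter)

29


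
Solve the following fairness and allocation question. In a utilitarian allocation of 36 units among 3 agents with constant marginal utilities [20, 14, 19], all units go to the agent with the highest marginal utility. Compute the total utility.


Step 1: The marginal utilities are [20, 14, 19]
Step 2: The highest marginal utility is 20
Step 3: All 36 units go to that agent
Step 4: Total utility = 20 * 36 = 720

720


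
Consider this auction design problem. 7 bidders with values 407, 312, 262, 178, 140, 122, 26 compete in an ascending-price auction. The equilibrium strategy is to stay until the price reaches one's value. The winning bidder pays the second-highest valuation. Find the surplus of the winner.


Step 1: Identify the highest value: 407
Step 2: Identify the second-highest value: 312
Step 3: The final price = second-highest value = 312
Step 4: Surplus = 407 - 312 = 95

95


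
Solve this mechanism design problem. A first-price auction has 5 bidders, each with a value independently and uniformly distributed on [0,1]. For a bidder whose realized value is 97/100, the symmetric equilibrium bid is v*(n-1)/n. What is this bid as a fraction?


Step 1: The symmetric BNE bidding function is b(v) = v * (n-1) / n
Step 2: Substitute v = 97/100 and n = 5
Step 3: b = 97/100 * 4/5
Step 4: b = 97/125

97/125


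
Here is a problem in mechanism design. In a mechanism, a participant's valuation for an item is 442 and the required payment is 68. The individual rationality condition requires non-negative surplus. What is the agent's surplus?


Step 1: Surplus = value - payment = 442 - 68 = 374
Step 2: IR is satisfied (surplus >= 0)

374


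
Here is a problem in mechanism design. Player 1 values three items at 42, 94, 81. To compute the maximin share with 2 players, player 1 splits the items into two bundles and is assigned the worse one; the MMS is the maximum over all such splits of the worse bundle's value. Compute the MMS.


Step 1: Item values = 42, 94, 81
Step 2: Enumerate all 2-bundle partitions and take the smaller bundle:
  Partition 1: {42} vs {94,81} -> bundles 42, 175; min = 42
  Partition 2: {94} vs {42,81} -> bundles 94, 123; min = 94
  Partition 3: {81} vs {42,94} -> bundles 81, 136; min = 81
Step 3: MMS = max(42, 94, 81) = 94

94


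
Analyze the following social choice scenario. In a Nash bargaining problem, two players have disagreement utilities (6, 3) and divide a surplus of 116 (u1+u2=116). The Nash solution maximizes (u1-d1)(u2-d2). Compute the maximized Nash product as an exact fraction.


Step 1: The Nash solution splits surplus symmetrically above the disagreement point
Step 2: u1 = (total + d1 - d2)/2 = (116 + 6 - 3)/2 = 119/2
Step 3: u2 = (total - d1 + d2)/2 = (116 - 6 + 3)/2 = 113/2
Step 4: Nash product = (119/2 - 6) * (113/2 - 3)
Step 5: = 107/2 * 107/2 = 11449/4

11449/4


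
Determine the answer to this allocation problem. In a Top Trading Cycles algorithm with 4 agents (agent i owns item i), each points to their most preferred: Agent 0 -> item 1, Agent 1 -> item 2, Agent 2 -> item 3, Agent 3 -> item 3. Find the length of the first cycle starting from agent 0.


Step 1: Trace the pointer graph from agent 0: 0 -> 1 -> 2 -> 3 -> 3
Step 2: A cycle is detected when we revisit agent 3
Step 3: The cycle is: 3 -> 3
Step 4: Cycle length = 1

1


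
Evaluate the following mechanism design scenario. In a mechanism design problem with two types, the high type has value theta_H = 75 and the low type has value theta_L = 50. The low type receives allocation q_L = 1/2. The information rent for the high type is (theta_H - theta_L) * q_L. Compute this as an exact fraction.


Step 1: theta_H - theta_L = 75 - 50 = 25
Step 2: Information rent = (theta_H - theta_L) * q_L
Step 3: = 25 * 1/2
Step 4: = 25/2

25/2


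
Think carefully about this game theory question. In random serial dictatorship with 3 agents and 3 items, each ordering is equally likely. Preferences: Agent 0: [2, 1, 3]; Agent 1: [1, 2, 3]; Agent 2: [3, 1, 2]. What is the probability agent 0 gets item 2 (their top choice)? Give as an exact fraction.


Step 1: Agent 0 wants item 2
Step 2: There are 6 possible orderings of agents
Step 3: In 6 orderings, agent 0 gets item 2
Step 4: Probability = 6/6 = 1

1


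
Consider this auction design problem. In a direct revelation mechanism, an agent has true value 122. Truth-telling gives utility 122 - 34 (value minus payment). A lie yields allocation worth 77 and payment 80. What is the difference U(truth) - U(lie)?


Step 1: U(truth) = value - payment = 122 - 34 = 88
Step 2: U(lie) = allocation - payment = 77 - 80 = -3
Step 3: IC gap = 88 - (-3) = 91

91


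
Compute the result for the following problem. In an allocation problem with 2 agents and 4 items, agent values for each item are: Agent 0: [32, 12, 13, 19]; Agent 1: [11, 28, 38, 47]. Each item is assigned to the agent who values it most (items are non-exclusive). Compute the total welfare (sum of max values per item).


Step 1: For each item, find the maximum value among all agents.
Step 2: Item 0 -> Agent 0 (value 32)
Step 3: Item 1 -> Agent 1 (value 28)
Step 4: Item 2 -> Agent 1 (value 38)
Step 5: Item 3 -> Agent 1 (value 47)
Step 6: Total welfare = 32 + 28 + 38 + 47 = 145

145


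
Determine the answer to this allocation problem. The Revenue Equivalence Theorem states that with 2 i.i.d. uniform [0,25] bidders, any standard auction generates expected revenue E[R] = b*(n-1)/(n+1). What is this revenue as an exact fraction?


Step 1: By Revenue Equivalence, expected revenue = b*(n-1)/(n+1)
Step 2: Substituting n = 2, b = 25
Step 3: Revenue = 25*(2-1)/(2+1) = 25*1/3
Step 4: Revenue = 25/3

25/3


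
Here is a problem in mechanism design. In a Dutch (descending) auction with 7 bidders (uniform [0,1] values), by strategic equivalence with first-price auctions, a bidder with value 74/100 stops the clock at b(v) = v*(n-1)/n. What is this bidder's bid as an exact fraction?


Step 1: Dutch auctions are strategically equivalent to first-price auctions
Step 2: The equilibrium bid is b(v) = v*(n-1)/n
Step 3: b = 37/50 * 6/7
Step 4: b = 111/175

111/175


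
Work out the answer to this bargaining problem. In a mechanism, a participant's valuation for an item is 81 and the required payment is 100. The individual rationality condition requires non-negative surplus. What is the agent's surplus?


Step 1: Surplus = value - payment = 81 - 100 = -19
Step 2: IR is violated (surplus < 0)

-19


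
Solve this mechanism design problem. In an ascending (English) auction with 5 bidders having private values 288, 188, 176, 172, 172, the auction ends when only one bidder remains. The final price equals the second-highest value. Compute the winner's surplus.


Step 1: Identify the highest value: 288
Step 2: Identify the second-highest value: 188
Step 3: The final price = second-highest value = 188
Step 4: Surplus = 288 - 188 = 100

100


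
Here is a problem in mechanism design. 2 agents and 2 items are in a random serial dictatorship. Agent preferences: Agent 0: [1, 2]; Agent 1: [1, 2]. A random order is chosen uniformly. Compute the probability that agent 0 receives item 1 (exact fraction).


Step 1: Agent 0 wants item 1
Step 2: There are 2 possible orderings of agents
Step 3: In 1 orderings, agent 0 gets item 1
Step 4: Probability = 1/2

1/2


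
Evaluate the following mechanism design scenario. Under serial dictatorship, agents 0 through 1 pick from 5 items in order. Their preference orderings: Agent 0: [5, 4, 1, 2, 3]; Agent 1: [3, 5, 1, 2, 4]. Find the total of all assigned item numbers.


Step 1: Agent 0 picks item 5
Step 2: Agent 1 picks item 3
Step 3: Sum = 5 + 3 = 8

8


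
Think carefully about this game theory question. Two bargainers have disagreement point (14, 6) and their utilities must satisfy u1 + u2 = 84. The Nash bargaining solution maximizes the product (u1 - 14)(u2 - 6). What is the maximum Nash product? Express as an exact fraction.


Step 1: The Nash solution splits surplus symmetrically above the disagreement point
Step 2: u1 = (total + d1 - d2)/2 = (84 + 14 - 6)/2 = 46
Step 3: u2 = (total - d1 + d2)/2 = (84 - 14 + 6)/2 = 38
Step 4: Nash product = (46 - 14) * (38 - 6)
Step 5: = 32 * 32 = 1024

1024


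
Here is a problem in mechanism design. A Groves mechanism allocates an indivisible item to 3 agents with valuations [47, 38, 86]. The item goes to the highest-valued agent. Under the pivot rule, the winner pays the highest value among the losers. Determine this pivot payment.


Step 1: The efficient winner is agent 2 with value 86
Step 2: Other agents' values: [47, 38]
Step 3: Pivot payment = max(others) = 47
Step 4: The winner pays 47

47


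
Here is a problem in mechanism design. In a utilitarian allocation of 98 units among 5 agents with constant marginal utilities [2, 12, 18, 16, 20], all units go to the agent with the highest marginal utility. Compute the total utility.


Step 1: The marginal utilities are [2, 12, 18, 16, 20]
Step 2: The highest marginal utility is 20
Step 3: All 98 units go to that agent
Step 4: Total utility = 20 * 98 = 1960

1960


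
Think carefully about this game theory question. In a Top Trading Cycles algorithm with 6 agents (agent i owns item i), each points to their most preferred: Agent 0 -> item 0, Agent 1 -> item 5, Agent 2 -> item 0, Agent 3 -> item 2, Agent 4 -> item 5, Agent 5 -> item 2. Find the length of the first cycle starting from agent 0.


Step 1: Trace the pointer graph from agent 0: 0 -> 0
Step 2: A cycle is detected when we revisit agent 0
Step 3: The cycle is: 0 -> 0
Step 4: Cycle length = 1

1


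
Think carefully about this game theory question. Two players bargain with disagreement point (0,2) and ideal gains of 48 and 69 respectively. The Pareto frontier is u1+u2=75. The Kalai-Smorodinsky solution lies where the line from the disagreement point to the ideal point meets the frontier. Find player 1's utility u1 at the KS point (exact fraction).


Step 1: At the KS point, (u1-d1)/r1 = (u2-d2)/r2 = t and u1+u2 = 75
Step 2: u1 = d1 + r1*t and u2 = d2 + r2*t, so (d1 + r1*t) + (d2 + r2*t) = 75
Step 3: t = (75 - 0 - 2)/(48 + 69) = 73/117
Step 4: u1 = d1 + r1*t = 0 + 48 * 73/117 = 1168/39
Step 5: (Check: u2 = d2 + r2*t = 1757/39; u1+u2 = 1168/39 + 1757/39 = 75, on the frontier.)

1168/39


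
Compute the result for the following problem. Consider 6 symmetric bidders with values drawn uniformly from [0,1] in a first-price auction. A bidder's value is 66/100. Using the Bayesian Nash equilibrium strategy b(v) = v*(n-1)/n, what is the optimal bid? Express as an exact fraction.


Step 1: The symmetric BNE bidding function is b(v) = v * (n-1) / n
Step 2: Substitute v = 33/50 and n = 6
Step 3: b = 33/50 * 5/6
Step 4: b = 11/20

11/20


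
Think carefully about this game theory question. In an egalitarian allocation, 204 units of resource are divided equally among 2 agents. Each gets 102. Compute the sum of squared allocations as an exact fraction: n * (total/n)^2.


Step 1: Each agent's share = 204/2 = 102
Step 2: Square of each share = (102)^2 = 10404
Step 3: Sum of squares = 2 * 10404 = 20808

20808


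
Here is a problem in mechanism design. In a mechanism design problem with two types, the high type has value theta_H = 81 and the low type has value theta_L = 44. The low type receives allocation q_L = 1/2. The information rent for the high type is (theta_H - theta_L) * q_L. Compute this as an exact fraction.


Step 1: theta_H - theta_L = 81 - 44 = 37
Step 2: Information rent = (theta_H - theta_L) * q_L
Step 3: = 37 * 1/2
Step 4: = 37/2

37/2


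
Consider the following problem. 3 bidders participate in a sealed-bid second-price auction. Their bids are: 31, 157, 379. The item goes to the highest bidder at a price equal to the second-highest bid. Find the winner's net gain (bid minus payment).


Step 1: Sort bids in descending order: 379, 157, 31
Step 2: The winning bid is the highest: 379
Step 3: The payment equals the second-highest bid: 157
Step 4: Surplus = winner's bid - payment = 379 - 157 = 222

222


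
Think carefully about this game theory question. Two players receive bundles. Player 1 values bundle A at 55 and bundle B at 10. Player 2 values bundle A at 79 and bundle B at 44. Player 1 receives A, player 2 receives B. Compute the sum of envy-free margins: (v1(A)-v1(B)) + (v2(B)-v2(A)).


Step 1: Player 1's margin = v1(A) - v1(B) = 55 - 10 = 45
Step 2: Player 2's margin = v2(B) - v2(A) = 44 - 79 = -35
Step 3: Total margin = 45 + -35 = 10

10


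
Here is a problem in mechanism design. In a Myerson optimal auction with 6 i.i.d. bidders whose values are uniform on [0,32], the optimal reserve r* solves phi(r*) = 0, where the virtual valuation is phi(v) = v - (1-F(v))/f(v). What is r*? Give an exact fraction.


Step 1: For U[0,32], F(v) = v/32 and f(v) = 1/32
Step 2: phi(v) = v - (1 - v/32)/(1/32) = v - (32 - v) = 2v - 32
Step 3: Set phi(r*) = 0: 2r* - 32 = 0
Step 4: r* = 32/2 = 16 (the number of bidders n = 6 does not enter)

16


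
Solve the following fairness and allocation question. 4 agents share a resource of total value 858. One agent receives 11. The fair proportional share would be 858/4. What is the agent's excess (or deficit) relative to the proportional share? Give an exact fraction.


Step 1: Proportional share = 858/4 = 429/2
Step 2: Agent's actual allocation = 11
Step 3: Excess = 11 - 429/2 = -407/2

-407/2


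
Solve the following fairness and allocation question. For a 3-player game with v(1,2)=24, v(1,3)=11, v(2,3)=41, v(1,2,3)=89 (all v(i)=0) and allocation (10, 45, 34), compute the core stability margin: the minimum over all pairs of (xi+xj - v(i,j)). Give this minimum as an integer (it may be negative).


Step 1: Slack for coalition (1,2): x1+x2 - v12 = 55 - 24 = 31
Step 2: Slack for coalition (1,3): x1+x3 - v13 = 44 - 11 = 33
Step 3: Slack for coalition (2,3): x2+x3 - v23 = 79 - 41 = 38
Step 4: Minimum slack = min(31, 33, 38) = 31, attained by (1,2); no pair can gain by deviating, so the allocation is in the core

31


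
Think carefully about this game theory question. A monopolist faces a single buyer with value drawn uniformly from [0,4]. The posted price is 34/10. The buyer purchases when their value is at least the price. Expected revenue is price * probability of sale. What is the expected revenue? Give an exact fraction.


Step 1: Posted price r = 17/5, value support [0,4]
Step 2: P(v >= r) = (4 - 17/5)/4 = 3/20
Step 3: Expected revenue = r * P(v >= r) = 17/5 * 3/20
Step 4: Revenue = 51/100

51/100


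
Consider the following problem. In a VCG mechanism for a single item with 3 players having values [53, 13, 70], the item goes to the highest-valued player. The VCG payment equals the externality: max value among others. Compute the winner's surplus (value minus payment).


Step 1: The winner is the agent with the highest value: agent 2 with value 70
Step 2: Values of other agents: [53, 13]
Step 3: VCG payment = max of others' values = 53
Step 4: Surplus = 70 - 53 = 17

17


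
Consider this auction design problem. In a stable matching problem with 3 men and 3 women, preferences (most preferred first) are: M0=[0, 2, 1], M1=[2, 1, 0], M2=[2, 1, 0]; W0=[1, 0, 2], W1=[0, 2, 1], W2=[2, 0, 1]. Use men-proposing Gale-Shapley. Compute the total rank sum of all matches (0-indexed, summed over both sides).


Step 1: Run Gale-Shapley (men propose, women hold best offer):
  M0 proposes to W0; she accepts
  M1 proposes to W2; she accepts
  M2 proposes to W2; she switches from M1
  M1 proposes to W1; she accepts
Step 2: Final matching: W0-M0, W1-M1, W2-M2
Step 3: 0-indexed ranks (man's rank of his match, then woman's): 0 + 1 + 1 + 2 + 0 + 0
Step 4: Total rank sum = 4

4


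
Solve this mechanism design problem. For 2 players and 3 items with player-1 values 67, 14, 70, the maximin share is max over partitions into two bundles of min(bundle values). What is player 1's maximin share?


Step 1: Item values = 67, 14, 70
Step 2: Enumerate all 2-bundle partitions and take the smaller bundle:
  Partition 1: {67} vs {14,70} -> bundles 67, 84; min = 67
  Partition 2: {14} vs {67,70} -> bundles 14, 137; min = 14
  Partition 3: {70} vs {67,14} -> bundles 70, 81; min = 70
Step 3: MMS = max(67, 14, 70) = 70

70


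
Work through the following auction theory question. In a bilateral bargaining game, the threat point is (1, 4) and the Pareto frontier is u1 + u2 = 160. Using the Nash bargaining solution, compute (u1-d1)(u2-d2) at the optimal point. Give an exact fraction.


Step 1: The Nash solution splits surplus symmetrically above the disagreement point
Step 2: u1 = (total + d1 - d2)/2 = (160 + 1 - 4)/2 = 157/2
Step 3: u2 = (total - d1 + d2)/2 = (160 - 1 + 4)/2 = 163/2
Step 4: Nash product = (157/2 - 1) * (163/2 - 4)
Step 5: = 155/2 * 155/2 = 24025/4

24025/4


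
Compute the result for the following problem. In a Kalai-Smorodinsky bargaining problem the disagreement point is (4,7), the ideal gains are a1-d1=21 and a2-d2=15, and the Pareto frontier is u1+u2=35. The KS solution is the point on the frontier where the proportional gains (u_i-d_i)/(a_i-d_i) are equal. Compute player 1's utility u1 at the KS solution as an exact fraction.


Step 1: At the KS point, (u1-d1)/r1 = (u2-d2)/r2 = t and u1+u2 = 35
Step 2: u1 = d1 + r1*t and u2 = d2 + r2*t, so (d1 + r1*t) + (d2 + r2*t) = 35
Step 3: t = (35 - 4 - 7)/(21 + 15) = 24/36 = 2/3
Step 4: u1 = d1 + r1*t = 4 + 21 * 2/3 = 18
Step 5: (Check: u2 = d2 + r2*t = 17; u1+u2 = 18 + 17 = 35, on the frontier.)

18


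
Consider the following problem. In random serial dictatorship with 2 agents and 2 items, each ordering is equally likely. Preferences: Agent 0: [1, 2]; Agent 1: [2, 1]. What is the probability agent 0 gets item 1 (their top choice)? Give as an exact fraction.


Step 1: Agent 0 wants item 1
Step 2: There are 2 possible orderings of agents
Step 3: In 2 orderings, agent 0 gets item 1
Step 4: Probability = 2/2 = 1

1


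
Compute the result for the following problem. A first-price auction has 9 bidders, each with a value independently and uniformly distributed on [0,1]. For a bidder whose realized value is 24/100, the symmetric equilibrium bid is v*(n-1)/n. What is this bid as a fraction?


Step 1: The symmetric BNE bidding function is b(v) = v * (n-1) / n
Step 2: Substitute v = 6/25 and n = 9
Step 3: b = 6/25 * 8/9
Step 4: b = 16/75

16/75


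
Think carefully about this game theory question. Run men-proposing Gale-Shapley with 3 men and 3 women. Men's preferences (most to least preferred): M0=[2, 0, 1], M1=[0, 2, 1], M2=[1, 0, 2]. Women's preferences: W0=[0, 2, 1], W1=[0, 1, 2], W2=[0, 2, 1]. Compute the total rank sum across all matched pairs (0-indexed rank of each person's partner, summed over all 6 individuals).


Step 1: Run Gale-Shapley (men propose, women hold best offer):
  M0 proposes to W2; she accepts
  M1 proposes to W0; she accepts
  M2 proposes to W1; she accepts
Step 2: Final matching: W0-M1, W1-M2, W2-M0
Step 3: 0-indexed ranks (man's rank of his match, then woman's): 0 + 2 + 0 + 2 + 0 + 0
Step 4: Total rank sum = 4

4


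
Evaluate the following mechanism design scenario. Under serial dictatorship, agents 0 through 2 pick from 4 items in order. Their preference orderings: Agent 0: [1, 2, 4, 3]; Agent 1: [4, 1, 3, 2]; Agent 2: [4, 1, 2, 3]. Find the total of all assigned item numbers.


Step 1: Agent 0 picks item 1
Step 2: Agent 1 picks item 4
Step 3: Agent 2 picks item 2
Step 4: Sum = 1 + 4 + 2 = 7

7
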